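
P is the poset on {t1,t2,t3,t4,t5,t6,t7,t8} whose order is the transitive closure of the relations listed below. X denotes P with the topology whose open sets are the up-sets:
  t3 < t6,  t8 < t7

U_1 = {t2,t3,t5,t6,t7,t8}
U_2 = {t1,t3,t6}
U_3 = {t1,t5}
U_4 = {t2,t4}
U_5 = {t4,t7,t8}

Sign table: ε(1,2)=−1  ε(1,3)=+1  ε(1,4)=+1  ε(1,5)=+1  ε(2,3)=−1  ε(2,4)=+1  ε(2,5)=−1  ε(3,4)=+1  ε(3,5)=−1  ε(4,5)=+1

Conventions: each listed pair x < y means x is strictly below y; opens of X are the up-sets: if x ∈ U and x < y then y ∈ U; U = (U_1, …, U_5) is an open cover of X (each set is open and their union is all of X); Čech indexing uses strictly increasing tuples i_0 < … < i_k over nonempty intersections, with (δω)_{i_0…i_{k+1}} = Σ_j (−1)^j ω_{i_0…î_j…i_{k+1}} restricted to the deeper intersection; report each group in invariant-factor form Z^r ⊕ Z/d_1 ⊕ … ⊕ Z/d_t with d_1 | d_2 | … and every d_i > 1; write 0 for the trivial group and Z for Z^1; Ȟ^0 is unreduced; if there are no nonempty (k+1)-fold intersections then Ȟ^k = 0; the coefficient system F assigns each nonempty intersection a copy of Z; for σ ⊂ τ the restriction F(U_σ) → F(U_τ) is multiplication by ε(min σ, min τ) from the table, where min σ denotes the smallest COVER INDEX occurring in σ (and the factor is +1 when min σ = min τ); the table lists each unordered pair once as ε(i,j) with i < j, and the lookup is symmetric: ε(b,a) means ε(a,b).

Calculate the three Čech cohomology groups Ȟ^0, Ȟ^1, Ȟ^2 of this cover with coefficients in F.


intersection data:
  U12={t3,t6} U13={t5} U14={t2} U15={t7,t8} U23={t1} U45={t4}
C dims 5,6; δ0: rk 4, SNF 1^4
Ȟ^0 = (5 − 4) − 0 = 1, so Ȟ^0 ≅ Z
Ȟ^1 = (6 − 0) − 4 = 2, so Ȟ^1 ≅ Z^2
Ȟ^2 = (0 − 0) − 0 = 0, so Ȟ^2 ≅ 0

Ȟ^0 = Z, Ȟ^1 = Z^2, Ȟ^2 = 0


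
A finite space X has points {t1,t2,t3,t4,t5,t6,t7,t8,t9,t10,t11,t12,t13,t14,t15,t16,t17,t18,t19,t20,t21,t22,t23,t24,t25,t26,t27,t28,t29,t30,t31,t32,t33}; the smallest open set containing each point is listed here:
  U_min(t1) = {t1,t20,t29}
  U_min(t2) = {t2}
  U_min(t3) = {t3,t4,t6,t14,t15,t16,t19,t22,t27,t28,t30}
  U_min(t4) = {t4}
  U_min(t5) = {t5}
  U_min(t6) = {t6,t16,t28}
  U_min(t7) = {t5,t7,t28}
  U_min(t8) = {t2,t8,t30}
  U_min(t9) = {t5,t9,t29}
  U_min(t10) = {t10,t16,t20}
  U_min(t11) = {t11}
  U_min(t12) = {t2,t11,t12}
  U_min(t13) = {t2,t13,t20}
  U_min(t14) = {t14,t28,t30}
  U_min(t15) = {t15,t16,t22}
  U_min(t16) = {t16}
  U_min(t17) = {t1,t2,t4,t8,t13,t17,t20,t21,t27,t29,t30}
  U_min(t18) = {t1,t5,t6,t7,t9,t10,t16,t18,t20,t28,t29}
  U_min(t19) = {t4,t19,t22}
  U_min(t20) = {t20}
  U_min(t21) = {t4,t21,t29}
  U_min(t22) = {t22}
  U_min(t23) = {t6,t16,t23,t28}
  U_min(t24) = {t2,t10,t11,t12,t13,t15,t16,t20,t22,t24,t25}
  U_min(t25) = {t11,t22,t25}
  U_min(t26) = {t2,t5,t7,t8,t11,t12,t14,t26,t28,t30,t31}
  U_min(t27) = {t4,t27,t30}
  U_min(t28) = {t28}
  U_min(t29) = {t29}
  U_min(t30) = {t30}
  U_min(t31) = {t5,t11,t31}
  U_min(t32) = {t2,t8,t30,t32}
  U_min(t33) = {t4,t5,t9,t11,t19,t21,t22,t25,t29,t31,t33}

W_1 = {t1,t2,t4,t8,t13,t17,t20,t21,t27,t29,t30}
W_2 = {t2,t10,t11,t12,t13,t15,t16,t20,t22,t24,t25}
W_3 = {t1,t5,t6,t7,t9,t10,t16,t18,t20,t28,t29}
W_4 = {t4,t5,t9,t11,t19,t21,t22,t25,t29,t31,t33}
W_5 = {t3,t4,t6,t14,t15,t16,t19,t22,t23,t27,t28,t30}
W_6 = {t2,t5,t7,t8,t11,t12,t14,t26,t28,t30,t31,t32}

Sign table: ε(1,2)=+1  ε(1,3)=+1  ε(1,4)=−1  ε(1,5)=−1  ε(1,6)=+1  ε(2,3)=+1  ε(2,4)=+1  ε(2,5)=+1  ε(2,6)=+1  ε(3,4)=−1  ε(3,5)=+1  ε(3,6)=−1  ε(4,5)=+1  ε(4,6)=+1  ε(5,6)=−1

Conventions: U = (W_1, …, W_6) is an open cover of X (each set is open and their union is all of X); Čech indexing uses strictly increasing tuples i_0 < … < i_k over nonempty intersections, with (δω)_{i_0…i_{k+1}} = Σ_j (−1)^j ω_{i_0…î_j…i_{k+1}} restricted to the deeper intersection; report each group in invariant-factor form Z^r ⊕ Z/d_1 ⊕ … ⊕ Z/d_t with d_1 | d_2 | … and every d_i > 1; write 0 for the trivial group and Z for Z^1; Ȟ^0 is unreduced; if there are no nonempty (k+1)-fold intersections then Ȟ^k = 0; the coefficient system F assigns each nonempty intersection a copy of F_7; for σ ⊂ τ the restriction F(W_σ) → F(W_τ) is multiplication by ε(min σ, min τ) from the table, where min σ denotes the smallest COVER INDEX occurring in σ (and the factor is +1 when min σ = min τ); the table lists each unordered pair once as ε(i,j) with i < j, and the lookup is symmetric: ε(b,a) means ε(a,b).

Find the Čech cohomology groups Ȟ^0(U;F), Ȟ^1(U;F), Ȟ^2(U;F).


Ȟ^0 ≅ 0; Ȟ^1 ≅ 0; Ȟ^2 ≅ Z/7

nonempty intersections:
  W12={t2,t13,t20} W13={t1,t20,t29} W14={t4,t21,t29} W15={t4,t27,t30} W16={t2,t8,t30} W23={t10,t16,t20} W24={t11,t22,t25} W25={t15,t16,t22} W26={t2,t11,t12} W34={t5,t9,t29} W35={t6,t16,t28} W36={t5,t7,t28} W45={t4,t19,t22} W46={t5,t11,t31} W56={t14,t28,t30}
  W123={t20} W126={t2} W134={t29} W145={t4} W156={t30} W235={t16} W245={t22} W246={t11} W346={t5} W356={t28}
C dims 6,15,10; δ0: rk_F7 6; δ1: rk_F7 9
Ȟ^0: (6−6)−0=0 ⇒ 0
Ȟ^1: (15−9)−6=0 ⇒ 0
Ȟ^2: (10−0)−9=1 ⇒ Z/7


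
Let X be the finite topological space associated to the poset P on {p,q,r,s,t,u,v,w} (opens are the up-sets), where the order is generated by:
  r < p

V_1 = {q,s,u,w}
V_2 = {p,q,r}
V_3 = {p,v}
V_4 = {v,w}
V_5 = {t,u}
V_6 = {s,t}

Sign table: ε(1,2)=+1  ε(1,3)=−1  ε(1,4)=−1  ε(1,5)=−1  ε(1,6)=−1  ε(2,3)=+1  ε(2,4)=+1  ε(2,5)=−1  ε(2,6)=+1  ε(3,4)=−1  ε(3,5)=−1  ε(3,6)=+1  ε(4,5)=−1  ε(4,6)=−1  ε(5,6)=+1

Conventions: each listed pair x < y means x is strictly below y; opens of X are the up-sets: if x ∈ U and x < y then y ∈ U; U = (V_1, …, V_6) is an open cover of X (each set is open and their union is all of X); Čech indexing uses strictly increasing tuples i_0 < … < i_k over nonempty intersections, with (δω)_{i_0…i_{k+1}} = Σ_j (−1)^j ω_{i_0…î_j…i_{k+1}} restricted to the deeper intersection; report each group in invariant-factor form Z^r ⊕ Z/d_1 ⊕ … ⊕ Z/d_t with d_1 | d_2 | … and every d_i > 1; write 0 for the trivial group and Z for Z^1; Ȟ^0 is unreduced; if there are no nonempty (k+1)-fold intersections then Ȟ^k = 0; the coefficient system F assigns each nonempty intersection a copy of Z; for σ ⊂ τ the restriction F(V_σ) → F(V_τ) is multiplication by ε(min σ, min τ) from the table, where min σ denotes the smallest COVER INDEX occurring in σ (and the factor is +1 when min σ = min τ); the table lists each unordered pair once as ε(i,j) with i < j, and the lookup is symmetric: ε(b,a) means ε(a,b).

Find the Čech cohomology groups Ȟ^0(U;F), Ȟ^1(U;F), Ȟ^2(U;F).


Ȟ^0 = Z, Ȟ^1 = Z^2 and Ȟ^2 = 0

nerve simplices:
  V12={q} V14={w} V15={u} V16={s} V23={p} V34={v} V56={t}
C dims 6,7; δ0: rk 5, SNF 1^5
degree 0: 6−5−0 = 1 → Ȟ^0 ≅ Z
degree 1: 7−0−5 = 2 → Ȟ^1 ≅ Z^2
degree 2: 0−0−0 = 0 → Ȟ^2 ≅ 0


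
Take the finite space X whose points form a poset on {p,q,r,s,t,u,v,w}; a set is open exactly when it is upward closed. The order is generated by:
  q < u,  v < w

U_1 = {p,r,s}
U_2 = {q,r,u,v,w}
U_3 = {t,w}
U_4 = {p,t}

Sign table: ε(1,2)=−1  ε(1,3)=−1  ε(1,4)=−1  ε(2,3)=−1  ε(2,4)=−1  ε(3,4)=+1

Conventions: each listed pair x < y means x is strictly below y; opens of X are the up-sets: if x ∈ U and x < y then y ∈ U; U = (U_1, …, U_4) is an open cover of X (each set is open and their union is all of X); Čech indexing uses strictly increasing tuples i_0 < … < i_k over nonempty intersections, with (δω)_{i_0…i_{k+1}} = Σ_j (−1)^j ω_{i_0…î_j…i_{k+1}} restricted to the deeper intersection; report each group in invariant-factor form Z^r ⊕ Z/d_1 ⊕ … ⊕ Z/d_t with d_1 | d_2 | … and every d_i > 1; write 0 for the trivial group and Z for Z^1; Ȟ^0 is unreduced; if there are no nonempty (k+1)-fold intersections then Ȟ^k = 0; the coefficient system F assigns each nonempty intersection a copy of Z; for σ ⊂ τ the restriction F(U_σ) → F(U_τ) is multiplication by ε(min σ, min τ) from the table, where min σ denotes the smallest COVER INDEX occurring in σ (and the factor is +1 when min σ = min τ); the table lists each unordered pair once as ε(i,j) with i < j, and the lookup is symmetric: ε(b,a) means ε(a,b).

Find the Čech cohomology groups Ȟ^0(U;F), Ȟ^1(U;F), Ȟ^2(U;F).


Ȟ^0 = 0, Ȟ^1 = Z/2 and Ȟ^2 = 0

cover nerve:
  U12={r} U14={p} U23={w} U34={t}
C dims 4,4; δ0: rk 4, SNF 1^3·2
Ȟ^0: (4−4)−0=0 ⇒ 0
Ȟ^1: (4−0)−4=0 plus torsion [2] ⇒ Z/2
Ȟ^2: (0−0)−0=0 ⇒ 0


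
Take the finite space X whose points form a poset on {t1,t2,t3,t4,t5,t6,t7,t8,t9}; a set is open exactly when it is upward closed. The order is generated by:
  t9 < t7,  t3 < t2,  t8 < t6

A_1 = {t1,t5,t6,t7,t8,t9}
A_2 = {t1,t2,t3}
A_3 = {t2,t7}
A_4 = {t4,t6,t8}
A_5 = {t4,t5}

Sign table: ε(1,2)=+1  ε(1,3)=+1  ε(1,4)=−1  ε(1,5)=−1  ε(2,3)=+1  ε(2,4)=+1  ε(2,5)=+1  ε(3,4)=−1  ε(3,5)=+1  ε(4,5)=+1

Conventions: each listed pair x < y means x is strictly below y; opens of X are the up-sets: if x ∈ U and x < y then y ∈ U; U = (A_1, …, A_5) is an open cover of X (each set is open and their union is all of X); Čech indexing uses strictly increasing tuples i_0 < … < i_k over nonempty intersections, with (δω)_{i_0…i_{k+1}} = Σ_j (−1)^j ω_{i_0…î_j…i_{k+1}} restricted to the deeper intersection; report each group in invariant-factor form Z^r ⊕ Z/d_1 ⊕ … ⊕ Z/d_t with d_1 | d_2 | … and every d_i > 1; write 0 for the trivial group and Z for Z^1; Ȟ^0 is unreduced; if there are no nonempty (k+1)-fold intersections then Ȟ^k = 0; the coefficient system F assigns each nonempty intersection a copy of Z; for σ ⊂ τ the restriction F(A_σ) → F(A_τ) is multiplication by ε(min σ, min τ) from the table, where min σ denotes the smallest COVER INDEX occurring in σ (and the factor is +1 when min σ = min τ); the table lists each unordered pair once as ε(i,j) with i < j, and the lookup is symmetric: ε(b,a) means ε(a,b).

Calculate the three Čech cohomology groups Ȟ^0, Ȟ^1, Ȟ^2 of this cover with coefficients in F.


intersection data:
  A12={t1} A13={t7} A14={t6,t8} A15={t5} A23={t2} A45={t4}
C dims 5,6; δ0: rk 4, SNF 1^4
Ȟ^0 = (5 − 4) − 0 = 1, so Ȟ^0 ≅ Z
Ȟ^1 = (6 − 0) − 4 = 2, so Ȟ^1 ≅ Z^2
Ȟ^2 = (0 − 0) − 0 = 0, so Ȟ^2 ≅ 0

Ȟ^0 = Z, Ȟ^1 = Z^2 and Ȟ^2 = 0


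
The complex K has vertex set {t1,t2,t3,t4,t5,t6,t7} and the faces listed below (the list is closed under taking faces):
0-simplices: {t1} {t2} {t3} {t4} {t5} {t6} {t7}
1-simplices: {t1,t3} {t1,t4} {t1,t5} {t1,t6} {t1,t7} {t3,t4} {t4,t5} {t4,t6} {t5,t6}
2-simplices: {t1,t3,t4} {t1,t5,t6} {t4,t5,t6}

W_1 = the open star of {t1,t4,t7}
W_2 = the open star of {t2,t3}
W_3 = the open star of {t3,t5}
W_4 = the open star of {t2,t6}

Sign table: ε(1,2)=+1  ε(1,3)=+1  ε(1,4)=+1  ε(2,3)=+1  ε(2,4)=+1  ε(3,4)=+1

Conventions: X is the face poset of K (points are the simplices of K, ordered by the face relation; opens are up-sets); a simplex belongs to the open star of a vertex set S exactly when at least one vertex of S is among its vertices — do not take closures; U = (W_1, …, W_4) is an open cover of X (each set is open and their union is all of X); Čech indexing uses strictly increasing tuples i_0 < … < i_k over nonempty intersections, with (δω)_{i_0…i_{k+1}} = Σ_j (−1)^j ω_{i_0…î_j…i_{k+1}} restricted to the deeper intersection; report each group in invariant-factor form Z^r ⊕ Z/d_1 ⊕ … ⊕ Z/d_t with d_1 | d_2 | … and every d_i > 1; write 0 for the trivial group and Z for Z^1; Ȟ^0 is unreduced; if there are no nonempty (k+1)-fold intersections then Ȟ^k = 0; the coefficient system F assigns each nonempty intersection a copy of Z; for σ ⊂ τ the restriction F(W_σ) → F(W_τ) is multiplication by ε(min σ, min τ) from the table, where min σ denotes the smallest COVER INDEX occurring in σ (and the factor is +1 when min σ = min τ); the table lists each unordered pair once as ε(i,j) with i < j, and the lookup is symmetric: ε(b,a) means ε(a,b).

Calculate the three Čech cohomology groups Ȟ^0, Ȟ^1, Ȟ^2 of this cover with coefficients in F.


intersection data:
  W1={{t1},{t4},{t7},{t1,t3},{t1,t4},{t1,t5},{t1,t6},{t1,t7},{t3,t4},{t4,t5},{t4,t6},{t1,t3,t4},{t1,t5,t6},{t4,t5,t6}} W2={{t2},{t3},{t1,t3},{t3,t4},{t1,t3,t4}} W3={{t3},{t5},{t1,t3},{t1,t5},{t3,t4},{t4,t5},{t5,t6},{t1,t3,t4},{t1,t5,t6},{t4,t5,t6}} W4={{t2},{t6},{t1,t6},{t4,t6},{t5,t6},{t1,t5,t6},{t4,t5,t6}}
  W12={{t1,t3},{t3,t4},{t1,t3,t4}} W13={{t1,t3},{t1,t5},{t3,t4},{t4,t5},{t1,t3,t4},{t1,t5,t6},{t4,t5,t6}} W14={{t1,t6},{t4,t6},{t1,t5,t6},{t4,t5,t6}} W23={{t3},{t1,t3},{t3,t4},{t1,t3,t4}} W24={{t2}} W34={{t5,t6},{t1,t5,t6},{t4,t5,t6}}
  W123={{t1,t3},{t3,t4},{t1,t3,t4}} W134={{t1,t5,t6},{t4,t5,t6}}
C dims 4,6,2; δ0: rk 3, SNF 1^3; δ1: rk 2, SNF 1^2
Ȟ^0 = (4 − 3) − 0 = 1, so Ȟ^0 ≅ Z
Ȟ^1 = (6 − 2) − 3 = 1, so Ȟ^1 ≅ Z
Ȟ^2 = (2 − 0) − 2 = 0, so Ȟ^2 ≅ 0

Ȟ^0(U;F) ≅ Z; Ȟ^1(U;F) ≅ Z; Ȟ^2(U;F) ≅ 0


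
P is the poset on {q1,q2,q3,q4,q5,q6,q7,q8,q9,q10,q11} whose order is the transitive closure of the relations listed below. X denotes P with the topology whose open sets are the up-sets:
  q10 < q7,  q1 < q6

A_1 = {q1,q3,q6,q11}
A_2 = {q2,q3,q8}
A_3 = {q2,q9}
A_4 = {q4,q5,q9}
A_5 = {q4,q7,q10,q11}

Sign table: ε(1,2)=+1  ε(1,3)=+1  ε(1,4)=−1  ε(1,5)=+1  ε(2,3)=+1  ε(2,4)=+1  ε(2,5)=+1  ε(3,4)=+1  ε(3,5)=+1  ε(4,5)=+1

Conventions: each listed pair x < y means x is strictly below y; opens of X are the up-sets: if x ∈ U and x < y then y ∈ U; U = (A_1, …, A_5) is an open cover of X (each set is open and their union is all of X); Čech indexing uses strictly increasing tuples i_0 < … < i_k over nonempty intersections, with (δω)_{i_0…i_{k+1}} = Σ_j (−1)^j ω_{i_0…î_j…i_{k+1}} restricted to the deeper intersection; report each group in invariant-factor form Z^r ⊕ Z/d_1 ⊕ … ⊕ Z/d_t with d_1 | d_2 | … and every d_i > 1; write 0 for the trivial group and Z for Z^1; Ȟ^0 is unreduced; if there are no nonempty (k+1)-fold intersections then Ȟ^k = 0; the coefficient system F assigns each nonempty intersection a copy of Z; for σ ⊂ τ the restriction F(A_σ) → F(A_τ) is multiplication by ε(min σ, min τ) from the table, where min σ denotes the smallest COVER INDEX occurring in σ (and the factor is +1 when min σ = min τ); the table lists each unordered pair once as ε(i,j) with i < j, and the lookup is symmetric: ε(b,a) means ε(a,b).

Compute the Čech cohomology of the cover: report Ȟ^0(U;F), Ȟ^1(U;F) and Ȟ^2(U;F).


nerve of the cover:
  A12={q3} A15={q11} A23={q2} A34={q9} A45={q4}
C dims 5,5; δ0: rk 4, SNF 1^4
Ȟ^0 = (5 − 4) − 0 = 1, so Ȟ^0 ≅ Z
Ȟ^1 = (5 − 0) − 4 = 1, so Ȟ^1 ≅ Z
Ȟ^2 = (0 − 0) − 0 = 0, so Ȟ^2 ≅ 0

Ȟ^0(U;F) ≅ Z, Ȟ^1(U;F) ≅ Z, Ȟ^2(U;F) ≅ 0


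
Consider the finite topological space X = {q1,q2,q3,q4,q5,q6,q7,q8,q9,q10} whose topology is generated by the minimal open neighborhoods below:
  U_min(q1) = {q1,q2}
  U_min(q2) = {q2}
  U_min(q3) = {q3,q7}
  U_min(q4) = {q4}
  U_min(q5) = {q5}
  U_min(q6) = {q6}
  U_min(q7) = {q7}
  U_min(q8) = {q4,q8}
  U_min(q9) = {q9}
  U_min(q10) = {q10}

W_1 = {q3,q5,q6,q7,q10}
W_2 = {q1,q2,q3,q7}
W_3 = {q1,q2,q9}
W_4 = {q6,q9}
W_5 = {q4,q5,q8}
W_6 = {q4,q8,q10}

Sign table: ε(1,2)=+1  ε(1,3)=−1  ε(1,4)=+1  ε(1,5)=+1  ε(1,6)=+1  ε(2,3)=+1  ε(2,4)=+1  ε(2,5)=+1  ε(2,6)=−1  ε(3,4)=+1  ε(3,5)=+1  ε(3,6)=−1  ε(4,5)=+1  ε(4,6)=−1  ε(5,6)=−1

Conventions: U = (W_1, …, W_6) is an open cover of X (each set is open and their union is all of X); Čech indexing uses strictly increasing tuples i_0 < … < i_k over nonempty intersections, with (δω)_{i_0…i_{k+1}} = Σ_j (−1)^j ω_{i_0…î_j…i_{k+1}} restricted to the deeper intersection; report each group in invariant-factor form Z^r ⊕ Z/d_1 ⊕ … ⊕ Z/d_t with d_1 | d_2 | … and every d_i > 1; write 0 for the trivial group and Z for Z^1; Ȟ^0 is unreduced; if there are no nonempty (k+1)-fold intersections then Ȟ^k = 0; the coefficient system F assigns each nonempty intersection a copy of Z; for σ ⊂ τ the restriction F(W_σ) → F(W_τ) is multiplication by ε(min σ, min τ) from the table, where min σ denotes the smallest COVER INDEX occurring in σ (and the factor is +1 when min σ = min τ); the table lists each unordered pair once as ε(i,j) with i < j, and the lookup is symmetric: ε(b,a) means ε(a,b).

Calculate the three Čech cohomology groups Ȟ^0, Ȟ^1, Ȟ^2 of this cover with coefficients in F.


Ȟ^0 ≅ 0,  Ȟ^1 ≅ Z ⊕ Z/2,  Ȟ^2 ≅ 0

cover nerve:
  W12={q3,q7} W14={q6} W15={q5} W16={q10} W23={q1,q2} W34={q9} W56={q4,q8}
C dims 6,7; δ0: rk 6, SNF 1^5·2
Ȟ^0: (6−6)−0=0 ⇒ 0
Ȟ^1: (7−0)−6=1 plus torsion [2] ⇒ Z ⊕ Z/2
Ȟ^2: (0−0)−0=0 ⇒ 0


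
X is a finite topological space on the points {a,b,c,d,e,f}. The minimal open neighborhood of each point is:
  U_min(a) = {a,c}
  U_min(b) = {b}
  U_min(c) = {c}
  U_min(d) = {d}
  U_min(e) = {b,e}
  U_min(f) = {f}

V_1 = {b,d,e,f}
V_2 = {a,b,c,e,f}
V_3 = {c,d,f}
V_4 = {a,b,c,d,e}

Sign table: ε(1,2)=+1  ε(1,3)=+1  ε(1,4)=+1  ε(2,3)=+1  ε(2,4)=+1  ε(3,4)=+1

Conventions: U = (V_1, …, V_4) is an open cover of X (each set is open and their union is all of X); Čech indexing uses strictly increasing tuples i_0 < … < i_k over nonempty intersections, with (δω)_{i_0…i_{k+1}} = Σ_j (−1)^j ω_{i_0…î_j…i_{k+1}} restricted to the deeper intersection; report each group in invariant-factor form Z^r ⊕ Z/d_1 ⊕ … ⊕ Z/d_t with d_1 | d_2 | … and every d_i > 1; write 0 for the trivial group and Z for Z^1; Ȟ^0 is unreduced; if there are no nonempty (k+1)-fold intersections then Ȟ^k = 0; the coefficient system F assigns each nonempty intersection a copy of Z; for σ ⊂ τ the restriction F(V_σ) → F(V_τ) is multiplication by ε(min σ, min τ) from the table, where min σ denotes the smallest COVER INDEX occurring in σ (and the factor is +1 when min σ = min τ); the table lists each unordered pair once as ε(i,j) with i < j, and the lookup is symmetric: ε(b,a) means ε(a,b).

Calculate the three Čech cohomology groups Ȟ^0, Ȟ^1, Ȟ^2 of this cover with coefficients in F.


Ȟ^0(U;F) ≅ Z, Ȟ^1(U;F) ≅ 0, Ȟ^2(U;F) ≅ Z

nerve simplices:
  V12={b,e,f} V13={d,f} V14={b,d,e} V23={c,f} V24={a,b,c,e} V34={c,d}
  V123={f} V124={b,e} V134={d} V234={c}
C dims 4,6,4; δ0: rk 3, SNF 1^3; δ1: rk 3, SNF 1^3
degree 0: 4−3−0 = 1 → Ȟ^0 ≅ Z
degree 1: 6−3−3 = 0 → Ȟ^1 ≅ 0
degree 2: 4−0−3 = 1 → Ȟ^2 ≅ Z


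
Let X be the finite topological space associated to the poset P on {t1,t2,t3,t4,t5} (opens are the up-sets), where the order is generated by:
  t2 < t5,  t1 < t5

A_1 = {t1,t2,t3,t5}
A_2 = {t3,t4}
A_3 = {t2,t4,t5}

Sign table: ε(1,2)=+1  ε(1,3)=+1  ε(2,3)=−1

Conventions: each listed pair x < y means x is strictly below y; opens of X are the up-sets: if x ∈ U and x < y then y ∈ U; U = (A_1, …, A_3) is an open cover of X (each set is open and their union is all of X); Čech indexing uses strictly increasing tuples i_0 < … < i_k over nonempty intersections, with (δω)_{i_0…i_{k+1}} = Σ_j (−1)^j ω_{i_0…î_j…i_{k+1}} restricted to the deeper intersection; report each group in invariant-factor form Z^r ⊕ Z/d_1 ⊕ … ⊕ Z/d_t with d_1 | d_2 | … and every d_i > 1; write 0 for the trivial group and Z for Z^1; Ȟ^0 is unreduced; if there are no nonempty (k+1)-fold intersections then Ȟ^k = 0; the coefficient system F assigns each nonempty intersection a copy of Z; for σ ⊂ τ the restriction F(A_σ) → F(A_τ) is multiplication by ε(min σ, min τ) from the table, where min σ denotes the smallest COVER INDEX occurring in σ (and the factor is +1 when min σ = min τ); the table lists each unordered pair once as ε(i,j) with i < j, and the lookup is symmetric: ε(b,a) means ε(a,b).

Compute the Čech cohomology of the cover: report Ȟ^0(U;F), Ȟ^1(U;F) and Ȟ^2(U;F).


Ȟ^0 ≅ 0, Ȟ^1 ≅ Z/2, Ȟ^2 ≅ 0

nonempty overlaps:
  A12={t3} A13={t2,t5} A23={t4}
C dims 3,3; δ0: rk 3, SNF 1^2·2
degree 0: 3−3−0 = 0 → Ȟ^0 ≅ 0
degree 1: 3−0−3 = 0 plus torsion [2] → Ȟ^1 ≅ Z/2
degree 2: 0−0−0 = 0 → Ȟ^2 ≅ 0


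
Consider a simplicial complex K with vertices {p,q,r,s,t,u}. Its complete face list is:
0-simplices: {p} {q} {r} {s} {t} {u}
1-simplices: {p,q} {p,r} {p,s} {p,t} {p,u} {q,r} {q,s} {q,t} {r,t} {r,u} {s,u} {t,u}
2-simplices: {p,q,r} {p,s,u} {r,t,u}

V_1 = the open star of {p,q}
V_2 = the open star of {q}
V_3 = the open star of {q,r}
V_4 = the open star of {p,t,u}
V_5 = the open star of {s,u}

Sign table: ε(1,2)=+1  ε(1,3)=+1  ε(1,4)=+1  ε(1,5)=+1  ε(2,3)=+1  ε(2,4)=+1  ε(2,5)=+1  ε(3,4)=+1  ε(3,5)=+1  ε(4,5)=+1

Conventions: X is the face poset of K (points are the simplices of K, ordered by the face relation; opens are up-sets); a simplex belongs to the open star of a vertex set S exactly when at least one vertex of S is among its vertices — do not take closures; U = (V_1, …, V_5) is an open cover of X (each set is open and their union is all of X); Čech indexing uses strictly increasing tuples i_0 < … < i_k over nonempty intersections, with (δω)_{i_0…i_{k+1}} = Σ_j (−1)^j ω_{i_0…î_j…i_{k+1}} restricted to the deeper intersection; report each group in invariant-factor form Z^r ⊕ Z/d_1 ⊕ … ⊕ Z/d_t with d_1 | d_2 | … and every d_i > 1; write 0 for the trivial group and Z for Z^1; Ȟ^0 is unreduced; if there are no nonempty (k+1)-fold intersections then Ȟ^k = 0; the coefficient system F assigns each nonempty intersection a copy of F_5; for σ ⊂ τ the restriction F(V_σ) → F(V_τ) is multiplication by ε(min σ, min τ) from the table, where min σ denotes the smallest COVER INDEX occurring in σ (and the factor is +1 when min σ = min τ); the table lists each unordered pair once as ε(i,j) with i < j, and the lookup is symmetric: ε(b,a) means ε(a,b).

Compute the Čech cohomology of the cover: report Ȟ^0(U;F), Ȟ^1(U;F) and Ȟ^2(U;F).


Ȟ^0 = Z/5, Ȟ^1 = 0, Ȟ^2 = Z/5

nerve simplices:
  V1={{p},{q},{p,q},{p,r},{p,s},{p,t},{p,u},{q,r},{q,s},{q,t},{p,q,r},{p,s,u}} V2={{q},{p,q},{q,r},{q,s},{q,t},{p,q,r}} V3={{q},{r},{p,q},{p,r},{q,r},{q,s},{q,t},{r,t},{r,u},{p,q,r},{r,t,u}} V4={{p},{t},{u},{p,q},{p,r},{p,s},{p,t},{p,u},{q,t},{r,t},{r,u},{s,u},{t,u},{p,q,r},{p,s,u},{r,t,u}} V5={{s},{u},{p,s},{p,u},{q,s},{r,u},{s,u},{t,u},{p,s,u},{r,t,u}}
  V12={{q},{p,q},{q,r},{q,s},{q,t},{p,q,r}} V13={{q},{p,q},{p,r},{q,r},{q,s},{q,t},{p,q,r}} V14={{p},{p,q},{p,r},{p,s},{p,t},{p,u},{q,t},{p,q,r},{p,s,u}} V15={{p,s},{p,u},{q,s},{p,s,u}} V23={{q},{p,q},{q,r},{q,s},{q,t},{p,q,r}} V24={{p,q},{q,t},{p,q,r}} V25={{q,s}} V34={{p,q},{p,r},{q,t},{r,t},{r,u},{p,q,r},{r,t,u}} V35={{q,s},{r,u},{r,t,u}} V45={{u},{p,s},{p,u},{r,u},{s,u},{t,u},{p,s,u},{r,t,u}}
  V123={{q},{p,q},{q,r},{q,s},{q,t},{p,q,r}} V124={{p,q},{q,t},{p,q,r}} V125={{q,s}} V134={{p,q},{p,r},{q,t},{p,q,r}} V135={{q,s}} V145={{p,s},{p,u},{p,s,u}} V234={{p,q},{q,t},{p,q,r}} V235={{q,s}} V345={{r,u},{r,t,u}}
  V1234={{p,q},{q,t},{p,q,r}} V1235={{q,s}}
C dims 5,10,9,2; δ0: rk_F5 4; δ1: rk_F5 6; δ2: rk_F5 2
degree 0: 5−4−0 = 1 → Ȟ^0 ≅ Z/5
degree 1: 10−6−4 = 0 → Ȟ^1 ≅ 0
degree 2: 9−2−6 = 1 → Ȟ^2 ≅ Z/5


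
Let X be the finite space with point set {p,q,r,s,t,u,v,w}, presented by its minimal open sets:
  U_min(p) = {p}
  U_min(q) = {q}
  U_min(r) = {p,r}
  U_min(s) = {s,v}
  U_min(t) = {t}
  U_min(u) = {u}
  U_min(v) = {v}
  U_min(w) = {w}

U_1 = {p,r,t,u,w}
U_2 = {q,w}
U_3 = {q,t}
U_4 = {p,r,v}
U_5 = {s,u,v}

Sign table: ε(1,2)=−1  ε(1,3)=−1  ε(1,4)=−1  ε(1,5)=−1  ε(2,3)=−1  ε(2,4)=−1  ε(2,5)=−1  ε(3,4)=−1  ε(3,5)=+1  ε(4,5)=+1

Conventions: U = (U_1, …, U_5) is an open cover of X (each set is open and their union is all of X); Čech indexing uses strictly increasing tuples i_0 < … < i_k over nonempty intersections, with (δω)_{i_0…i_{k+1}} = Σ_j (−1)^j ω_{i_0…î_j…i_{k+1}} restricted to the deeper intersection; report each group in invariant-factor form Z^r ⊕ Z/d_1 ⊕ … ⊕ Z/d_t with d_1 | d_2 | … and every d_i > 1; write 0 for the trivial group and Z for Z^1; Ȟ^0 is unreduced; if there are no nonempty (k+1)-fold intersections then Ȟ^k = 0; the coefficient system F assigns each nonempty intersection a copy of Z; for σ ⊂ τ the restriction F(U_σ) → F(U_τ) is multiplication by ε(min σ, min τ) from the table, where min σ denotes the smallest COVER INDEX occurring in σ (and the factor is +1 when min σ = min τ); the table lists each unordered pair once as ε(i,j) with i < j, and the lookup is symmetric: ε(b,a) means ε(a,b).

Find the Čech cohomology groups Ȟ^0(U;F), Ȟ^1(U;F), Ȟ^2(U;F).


intersection data:
  U12={w} U13={t} U14={p,r} U15={u} U23={q} U45={v}
C dims 5,6; δ0: rk 5, SNF 1^4·2
Ȟ^0 = (5 − 5) − 0 = 0, so Ȟ^0 ≅ 0
Ȟ^1 = (6 − 0) − 5 = 1 plus torsion [2], so Ȟ^1 ≅ Z ⊕ Z/2
Ȟ^2 = (0 − 0) − 0 = 0, so Ȟ^2 ≅ 0

Ȟ^0(U;F) ≅ 0; Ȟ^1(U;F) ≅ Z ⊕ Z/2; Ȟ^2(U;F) ≅ 0


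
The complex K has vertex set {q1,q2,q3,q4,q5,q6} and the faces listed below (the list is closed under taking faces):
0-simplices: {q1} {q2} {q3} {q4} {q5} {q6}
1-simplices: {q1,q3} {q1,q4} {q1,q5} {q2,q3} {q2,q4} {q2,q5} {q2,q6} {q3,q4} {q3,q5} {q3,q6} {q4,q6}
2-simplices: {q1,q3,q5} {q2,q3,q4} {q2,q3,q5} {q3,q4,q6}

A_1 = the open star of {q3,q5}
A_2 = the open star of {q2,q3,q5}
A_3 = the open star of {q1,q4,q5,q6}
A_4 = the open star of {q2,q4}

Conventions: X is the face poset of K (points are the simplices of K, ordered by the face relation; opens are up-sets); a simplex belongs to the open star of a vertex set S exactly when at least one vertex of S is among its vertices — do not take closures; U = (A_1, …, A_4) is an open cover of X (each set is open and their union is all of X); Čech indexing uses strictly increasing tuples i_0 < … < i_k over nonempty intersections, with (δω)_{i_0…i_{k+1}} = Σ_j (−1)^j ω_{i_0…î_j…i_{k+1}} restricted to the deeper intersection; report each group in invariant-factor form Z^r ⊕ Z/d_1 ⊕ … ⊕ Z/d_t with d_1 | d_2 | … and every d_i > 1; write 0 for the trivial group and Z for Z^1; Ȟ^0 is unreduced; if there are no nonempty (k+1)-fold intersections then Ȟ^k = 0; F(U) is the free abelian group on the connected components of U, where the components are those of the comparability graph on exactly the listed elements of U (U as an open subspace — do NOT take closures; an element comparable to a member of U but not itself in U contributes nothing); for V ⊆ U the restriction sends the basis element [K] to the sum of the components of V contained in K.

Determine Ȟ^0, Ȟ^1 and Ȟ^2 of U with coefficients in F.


intersection data:
  A1={{q3},{q5},{q1,q3},{q1,q5},{q2,q3},{q2,q5},{q3,q4},{q3,q5},{q3,q6},{q1,q3,q5},{q2,q3,q4},{q2,q3,q5},{q3,q4,q6}} A2={{q2},{q3},{q5},{q1,q3},{q1,q5},{q2,q3},{q2,q4},{q2,q5},{q2,q6},{q3,q4},{q3,q5},{q3,q6},{q1,q3,q5},{q2,q3,q4},{q2,q3,q5},{q3,q4,q6}} A3={{q1},{q4},{q5},{q6},{q1,q3},{q1,q4},{q1,q5},{q2,q4},{q2,q5},{q2,q6},{q3,q4},{q3,q5},{q3,q6},{q4,q6},{q1,q3,q5},{q2,q3,q4},{q2,q3,q5},{q3,q4,q6}} A4={{q2},{q4},{q1,q4},{q2,q3},{q2,q4},{q2,q5},{q2,q6},{q3,q4},{q4,q6},{q2,q3,q4},{q2,q3,q5},{q3,q4,q6}}
  A12={{q3},{q5},{q1,q3},{q1,q5},{q2,q3},{q2,q5},{q3,q4},{q3,q5},{q3,q6},{q1,q3,q5},{q2,q3,q4},{q2,q3,q5},{q3,q4,q6}} A13={{q5},{q1,q3},{q1,q5},{q2,q5},{q3,q4},{q3,q5},{q3,q6},{q1,q3,q5},{q2,q3,q4},{q2,q3,q5},{q3,q4,q6}} A14={{q2,q3},{q2,q5},{q3,q4},{q2,q3,q4},{q2,q3,q5},{q3,q4,q6}} A23={{q5},{q1,q3},{q1,q5},{q2,q4},{q2,q5},{q2,q6},{q3,q4},{q3,q5},{q3,q6},{q1,q3,q5},{q2,q3,q4},{q2,q3,q5},{q3,q4,q6}} A24={{q2},{q2,q3},{q2,q4},{q2,q5},{q2,q6},{q3,q4},{q2,q3,q4},{q2,q3,q5},{q3,q4,q6}} A34={{q4},{q1,q4},{q2,q4},{q2,q5},{q2,q6},{q3,q4},{q4,q6},{q2,q3,q4},{q2,q3,q5},{q3,q4,q6}}
  A123={{q5},{q1,q3},{q1,q5},{q2,q5},{q3,q4},{q3,q5},{q3,q6},{q1,q3,q5},{q2,q3,q4},{q2,q3,q5},{q3,q4,q6}} A124={{q2,q3},{q2,q5},{q3,q4},{q2,q3,q4},{q2,q3,q5},{q3,q4,q6}} A134={{q2,q5},{q3,q4},{q2,q3,q4},{q2,q3,q5},{q3,q4,q6}} A234={{q2,q4},{q2,q5},{q2,q6},{q3,q4},{q2,q3,q4},{q2,q3,q5},{q3,q4,q6}}
  A1234={{q2,q5},{q3,q4},{q2,q3,q4},{q2,q3,q5},{q3,q4,q6}}
components per intersection:
  A1: {{q3},{q5},{q1,q3},{q1,q5},{q2,q3},{q2,q5},{q3,q4},{q3,q5},{q3,q6},{q1,q3,q5},{q2,q3,q4},{q2,q3,q5},{q3,q4,q6}}
  A2: {{q2},{q3},{q5},{q1,q3},{q1,q5},{q2,q3},{q2,q4},{q2,q5},{q2,q6},{q3,q4},{q3,q5},{q3,q6},{q1,q3,q5},{q2,q3,q4},{q2,q3,q5},{q3,q4,q6}}
  A3: {{q1},{q4},{q5},{q6},{q1,q3},{q1,q4},{q1,q5},{q2,q4},{q2,q5},{q2,q6},{q3,q4},{q3,q5},{q3,q6},{q4,q6},{q1,q3,q5},{q2,q3,q4},{q2,q3,q5},{q3,q4,q6}}
  A4: {{q2},{q4},{q1,q4},{q2,q3},{q2,q4},{q2,q5},{q2,q6},{q3,q4},{q4,q6},{q2,q3,q4},{q2,q3,q5},{q3,q4,q6}}
  A12: {{q3},{q5},{q1,q3},{q1,q5},{q2,q3},{q2,q5},{q3,q4},{q3,q5},{q3,q6},{q1,q3,q5},{q2,q3,q4},{q2,q3,q5},{q3,q4,q6}}
  A13: {{q5},{q1,q3},{q1,q5},{q2,q5},{q3,q5},{q1,q3,q5},{q2,q3,q5}} {{q3,q4},{q3,q6},{q2,q3,q4},{q3,q4,q6}}
  A14: {{q2,q3},{q2,q5},{q3,q4},{q2,q3,q4},{q2,q3,q5},{q3,q4,q6}}
  A23: {{q5},{q1,q3},{q1,q5},{q2,q5},{q3,q5},{q1,q3,q5},{q2,q3,q5}} {{q2,q4},{q3,q4},{q3,q6},{q2,q3,q4},{q3,q4,q6}} {{q2,q6}}
  A24: {{q2},{q2,q3},{q2,q4},{q2,q5},{q2,q6},{q3,q4},{q2,q3,q4},{q2,q3,q5},{q3,q4,q6}}
  A34: {{q4},{q1,q4},{q2,q4},{q3,q4},{q4,q6},{q2,q3,q4},{q3,q4,q6}} {{q2,q5},{q2,q3,q5}} {{q2,q6}}
  A123: {{q5},{q1,q3},{q1,q5},{q2,q5},{q3,q5},{q1,q3,q5},{q2,q3,q5}} {{q3,q4},{q3,q6},{q2,q3,q4},{q3,q4,q6}}
  A124: {{q2,q3},{q2,q5},{q3,q4},{q2,q3,q4},{q2,q3,q5},{q3,q4,q6}}
  A134: {{q2,q5},{q2,q3,q5}} {{q3,q4},{q2,q3,q4},{q3,q4,q6}}
  A234: {{q2,q4},{q3,q4},{q2,q3,q4},{q3,q4,q6}} {{q2,q5},{q2,q3,q5}} {{q2,q6}}
  A1234: {{q2,q5},{q2,q3,q5}} {{q3,q4},{q2,q3,q4},{q3,q4,q6}}
C dims 4,11,8,2; δ0: rk 3, SNF 1^3; δ1: rk 6, SNF 1^6; δ2: rk 2, SNF 1^2
Ȟ^0 = (4 − 3) − 0 = 1, so Ȟ^0 ≅ Z
Ȟ^1 = (11 − 6) − 3 = 2, so Ȟ^1 ≅ Z^2
Ȟ^2 = (8 − 2) − 6 = 0, so Ȟ^2 ≅ 0

Ȟ^0 ≅ Z, Ȟ^1 ≅ Z^2, Ȟ^2 ≅ 0


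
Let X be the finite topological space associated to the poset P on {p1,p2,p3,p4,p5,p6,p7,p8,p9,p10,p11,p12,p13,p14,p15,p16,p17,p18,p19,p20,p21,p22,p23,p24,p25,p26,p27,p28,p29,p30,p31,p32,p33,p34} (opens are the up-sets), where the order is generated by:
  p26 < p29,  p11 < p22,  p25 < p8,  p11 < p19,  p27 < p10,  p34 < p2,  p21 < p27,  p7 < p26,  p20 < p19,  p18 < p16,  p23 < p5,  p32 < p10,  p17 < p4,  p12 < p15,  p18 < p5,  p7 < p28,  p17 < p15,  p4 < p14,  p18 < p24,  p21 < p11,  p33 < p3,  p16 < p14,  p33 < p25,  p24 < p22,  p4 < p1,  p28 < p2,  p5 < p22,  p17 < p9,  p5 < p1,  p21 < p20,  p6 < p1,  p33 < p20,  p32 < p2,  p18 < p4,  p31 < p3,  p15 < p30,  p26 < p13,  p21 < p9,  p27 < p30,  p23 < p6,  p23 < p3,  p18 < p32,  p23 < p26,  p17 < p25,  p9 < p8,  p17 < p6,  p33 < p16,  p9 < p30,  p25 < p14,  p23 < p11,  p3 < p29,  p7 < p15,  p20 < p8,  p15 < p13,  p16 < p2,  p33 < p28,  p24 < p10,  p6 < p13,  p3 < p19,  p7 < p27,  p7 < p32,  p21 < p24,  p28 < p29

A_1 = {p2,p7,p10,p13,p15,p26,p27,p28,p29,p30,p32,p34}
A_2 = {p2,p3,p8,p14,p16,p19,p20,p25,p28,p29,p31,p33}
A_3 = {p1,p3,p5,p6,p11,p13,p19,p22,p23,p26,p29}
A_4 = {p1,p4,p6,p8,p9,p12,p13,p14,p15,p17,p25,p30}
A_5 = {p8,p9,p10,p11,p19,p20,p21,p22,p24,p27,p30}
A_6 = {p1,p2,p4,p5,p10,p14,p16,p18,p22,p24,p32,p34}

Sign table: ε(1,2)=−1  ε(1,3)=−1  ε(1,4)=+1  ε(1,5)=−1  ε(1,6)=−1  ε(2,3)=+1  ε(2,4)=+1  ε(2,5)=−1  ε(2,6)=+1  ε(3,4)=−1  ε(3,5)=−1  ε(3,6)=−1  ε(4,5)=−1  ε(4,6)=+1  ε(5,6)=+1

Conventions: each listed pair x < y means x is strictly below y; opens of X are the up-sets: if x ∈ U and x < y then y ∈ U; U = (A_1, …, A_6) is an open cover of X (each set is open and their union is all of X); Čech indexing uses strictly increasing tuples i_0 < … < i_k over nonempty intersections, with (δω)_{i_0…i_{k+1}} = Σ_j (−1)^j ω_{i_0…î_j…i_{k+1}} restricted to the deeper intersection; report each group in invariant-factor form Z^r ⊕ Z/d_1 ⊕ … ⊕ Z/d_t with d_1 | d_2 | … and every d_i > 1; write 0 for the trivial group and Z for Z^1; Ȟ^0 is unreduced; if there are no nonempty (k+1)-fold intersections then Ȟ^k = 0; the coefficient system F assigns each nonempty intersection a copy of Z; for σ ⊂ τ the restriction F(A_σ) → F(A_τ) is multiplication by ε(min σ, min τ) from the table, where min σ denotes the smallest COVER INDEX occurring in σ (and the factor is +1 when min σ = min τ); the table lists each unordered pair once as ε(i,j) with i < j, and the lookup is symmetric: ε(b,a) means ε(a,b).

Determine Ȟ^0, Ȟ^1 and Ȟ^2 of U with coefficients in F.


Ȟ^0 ≅ 0, Ȟ^1 ≅ Z/2, Ȟ^2 ≅ Z

nonempty overlaps:
  A12={p2,p28,p29} A13={p13,p26,p29} A14={p13,p15,p30} A15={p10,p27,p30} A16={p2,p10,p32,p34} A23={p3,p19,p29} A24={p8,p14,p25} A25={p8,p19,p20} A26={p2,p14,p16} A34={p1,p6,p13} A35={p11,p19,p22} A36={p1,p5,p22} A45={p8,p9,p30} A46={p1,p4,p14} A56={p10,p22,p24}
  A123={p29} A126={p2} A134={p13} A145={p30} A156={p10} A235={p19} A245={p8} A246={p14} A346={p1} A356={p22}
C dims 6,15,10; δ0: rk 6, SNF 1^5·2; δ1: rk 9, SNF 1^9
degree 0: 6−6−0 = 0 → Ȟ^0 ≅ 0
degree 1: 15−9−6 = 0 plus torsion [2] → Ȟ^1 ≅ Z/2
degree 2: 10−0−9 = 1 → Ȟ^2 ≅ Z


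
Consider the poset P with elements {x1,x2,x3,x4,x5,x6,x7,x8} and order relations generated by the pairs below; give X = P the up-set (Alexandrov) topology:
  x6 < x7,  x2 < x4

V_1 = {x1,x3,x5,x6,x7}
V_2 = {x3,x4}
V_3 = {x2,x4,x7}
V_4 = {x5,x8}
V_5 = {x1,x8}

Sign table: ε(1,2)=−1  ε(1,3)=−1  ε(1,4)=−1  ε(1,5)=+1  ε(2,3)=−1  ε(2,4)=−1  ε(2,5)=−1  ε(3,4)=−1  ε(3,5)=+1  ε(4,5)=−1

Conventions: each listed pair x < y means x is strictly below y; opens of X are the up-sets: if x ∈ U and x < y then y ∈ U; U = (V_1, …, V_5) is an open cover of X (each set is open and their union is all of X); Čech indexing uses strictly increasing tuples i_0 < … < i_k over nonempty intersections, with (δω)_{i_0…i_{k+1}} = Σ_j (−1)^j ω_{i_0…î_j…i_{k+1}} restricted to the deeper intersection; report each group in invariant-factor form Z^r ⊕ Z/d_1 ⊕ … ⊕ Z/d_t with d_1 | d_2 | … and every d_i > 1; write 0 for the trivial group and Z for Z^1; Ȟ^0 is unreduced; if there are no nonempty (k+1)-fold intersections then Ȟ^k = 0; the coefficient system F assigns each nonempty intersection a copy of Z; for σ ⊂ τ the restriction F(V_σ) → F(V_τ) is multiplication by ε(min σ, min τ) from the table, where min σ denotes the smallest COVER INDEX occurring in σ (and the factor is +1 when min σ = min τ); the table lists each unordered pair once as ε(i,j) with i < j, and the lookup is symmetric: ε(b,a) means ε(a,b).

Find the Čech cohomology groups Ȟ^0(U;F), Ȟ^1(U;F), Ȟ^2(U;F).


nonempty overlaps:
  V12={x3} V13={x7} V14={x5} V15={x1} V23={x4} V45={x8}
C dims 5,6; δ0: rk 5, SNF 1^4·2
degree 0: 5−5−0 = 0 → Ȟ^0 ≅ 0
degree 1: 6−0−5 = 1 plus torsion [2] → Ȟ^1 ≅ Z ⊕ Z/2
degree 2: 0−0−0 = 0 → Ȟ^2 ≅ 0

Ȟ^0(U;F) ≅ 0; Ȟ^1(U;F) ≅ Z ⊕ Z/2; Ȟ^2(U;F) ≅ 0


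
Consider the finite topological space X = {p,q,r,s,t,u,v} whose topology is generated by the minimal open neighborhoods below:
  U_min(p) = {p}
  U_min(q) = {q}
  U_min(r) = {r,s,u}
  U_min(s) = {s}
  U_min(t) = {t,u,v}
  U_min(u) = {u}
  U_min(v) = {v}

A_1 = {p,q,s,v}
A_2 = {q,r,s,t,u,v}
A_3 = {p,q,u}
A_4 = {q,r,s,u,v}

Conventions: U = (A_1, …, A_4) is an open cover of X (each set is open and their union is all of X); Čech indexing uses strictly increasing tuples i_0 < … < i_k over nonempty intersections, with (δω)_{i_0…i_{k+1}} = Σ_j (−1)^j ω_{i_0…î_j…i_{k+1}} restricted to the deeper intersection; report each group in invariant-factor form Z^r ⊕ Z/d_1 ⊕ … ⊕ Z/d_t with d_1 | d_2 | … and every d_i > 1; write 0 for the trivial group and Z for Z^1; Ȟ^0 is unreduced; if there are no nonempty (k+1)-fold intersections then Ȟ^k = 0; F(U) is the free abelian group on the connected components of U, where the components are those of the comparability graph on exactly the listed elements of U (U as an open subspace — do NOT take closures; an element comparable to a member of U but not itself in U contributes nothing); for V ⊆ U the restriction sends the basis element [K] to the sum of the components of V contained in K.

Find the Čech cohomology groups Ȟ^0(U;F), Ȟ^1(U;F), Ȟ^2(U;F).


Ȟ^0 = Z^3,  Ȟ^1 = 0,  Ȟ^2 = 0

cover nerve:
  A12={q,s,v} A13={p,q} A14={q,s,v} A23={q,u} A24={q,r,s,u,v} A34={q,u}
  A123={q} A124={q,s,v} A134={q} A234={q,u}
  A1234={q}
components per intersection:
  A1: {p} {q} {s} {v}
  A2: {q} {r,s,t,u,v}
  A3: {p} {q} {u}
  A4: {q} {r,s,u} {v}
  A12: {q} {s} {v}
  A13: {p} {q}
  A14: {q} {s} {v}
  A23: {q} {u}
  A24: {q} {r,s,u} {v}
  A34: {q} {u}
  A123: {q}
  A124: {q} {s} {v}
  A134: {q}
  A234: {q} {u}
  A1234: {q}
C dims 12,15,7,1; δ0: rk 9, SNF 1^9; δ1: rk 6, SNF 1^6; δ2: rk 1, SNF 1^1
Ȟ^0: (12−9)−0=3 ⇒ Z^3
Ȟ^1: (15−6)−9=0 ⇒ 0
Ȟ^2: (7−1)−6=0 ⇒ 0


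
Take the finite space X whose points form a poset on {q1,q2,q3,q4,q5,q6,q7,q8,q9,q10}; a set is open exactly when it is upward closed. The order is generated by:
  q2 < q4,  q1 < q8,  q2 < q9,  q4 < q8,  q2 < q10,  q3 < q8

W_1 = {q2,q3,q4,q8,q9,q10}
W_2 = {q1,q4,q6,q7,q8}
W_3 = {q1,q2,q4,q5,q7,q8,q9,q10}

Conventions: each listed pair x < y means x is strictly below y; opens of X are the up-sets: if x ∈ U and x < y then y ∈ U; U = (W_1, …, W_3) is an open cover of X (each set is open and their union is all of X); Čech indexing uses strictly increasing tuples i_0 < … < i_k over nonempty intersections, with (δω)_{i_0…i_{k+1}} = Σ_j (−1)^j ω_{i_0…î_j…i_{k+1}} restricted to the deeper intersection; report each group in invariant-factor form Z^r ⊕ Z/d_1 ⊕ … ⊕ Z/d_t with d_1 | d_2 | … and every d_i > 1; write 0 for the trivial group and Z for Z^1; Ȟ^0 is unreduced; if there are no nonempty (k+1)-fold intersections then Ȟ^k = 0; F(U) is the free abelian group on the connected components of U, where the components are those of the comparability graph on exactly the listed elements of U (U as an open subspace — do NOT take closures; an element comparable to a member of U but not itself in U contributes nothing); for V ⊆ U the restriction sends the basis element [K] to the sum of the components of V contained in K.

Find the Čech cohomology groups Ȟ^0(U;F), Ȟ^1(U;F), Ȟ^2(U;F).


nerve simplices:
  W12={q4,q8} W13={q2,q4,q8,q9,q10} W23={q1,q4,q7,q8}
  W123={q4,q8}
components per intersection:
  W1: {q2,q3,q4,q8,q9,q10}
  W2: {q1,q4,q8} {q6} {q7}
  W3: {q1,q2,q4,q8,q9,q10} {q5} {q7}
  W12: {q4,q8}
  W13: {q2,q4,q8,q9,q10}
  W23: {q1,q4,q8} {q7}
  W123: {q4,q8}
C dims 7,4,1; δ0: rk 3, SNF 1^3; δ1: rk 1, SNF 1^1
degree 0: 7−3−0 = 4 → Ȟ^0 ≅ Z^4
degree 1: 4−1−3 = 0 → Ȟ^1 ≅ 0
degree 2: 1−0−1 = 0 → Ȟ^2 ≅ 0

Ȟ^0 = Z^4,  Ȟ^1 = 0,  Ȟ^2 = 0


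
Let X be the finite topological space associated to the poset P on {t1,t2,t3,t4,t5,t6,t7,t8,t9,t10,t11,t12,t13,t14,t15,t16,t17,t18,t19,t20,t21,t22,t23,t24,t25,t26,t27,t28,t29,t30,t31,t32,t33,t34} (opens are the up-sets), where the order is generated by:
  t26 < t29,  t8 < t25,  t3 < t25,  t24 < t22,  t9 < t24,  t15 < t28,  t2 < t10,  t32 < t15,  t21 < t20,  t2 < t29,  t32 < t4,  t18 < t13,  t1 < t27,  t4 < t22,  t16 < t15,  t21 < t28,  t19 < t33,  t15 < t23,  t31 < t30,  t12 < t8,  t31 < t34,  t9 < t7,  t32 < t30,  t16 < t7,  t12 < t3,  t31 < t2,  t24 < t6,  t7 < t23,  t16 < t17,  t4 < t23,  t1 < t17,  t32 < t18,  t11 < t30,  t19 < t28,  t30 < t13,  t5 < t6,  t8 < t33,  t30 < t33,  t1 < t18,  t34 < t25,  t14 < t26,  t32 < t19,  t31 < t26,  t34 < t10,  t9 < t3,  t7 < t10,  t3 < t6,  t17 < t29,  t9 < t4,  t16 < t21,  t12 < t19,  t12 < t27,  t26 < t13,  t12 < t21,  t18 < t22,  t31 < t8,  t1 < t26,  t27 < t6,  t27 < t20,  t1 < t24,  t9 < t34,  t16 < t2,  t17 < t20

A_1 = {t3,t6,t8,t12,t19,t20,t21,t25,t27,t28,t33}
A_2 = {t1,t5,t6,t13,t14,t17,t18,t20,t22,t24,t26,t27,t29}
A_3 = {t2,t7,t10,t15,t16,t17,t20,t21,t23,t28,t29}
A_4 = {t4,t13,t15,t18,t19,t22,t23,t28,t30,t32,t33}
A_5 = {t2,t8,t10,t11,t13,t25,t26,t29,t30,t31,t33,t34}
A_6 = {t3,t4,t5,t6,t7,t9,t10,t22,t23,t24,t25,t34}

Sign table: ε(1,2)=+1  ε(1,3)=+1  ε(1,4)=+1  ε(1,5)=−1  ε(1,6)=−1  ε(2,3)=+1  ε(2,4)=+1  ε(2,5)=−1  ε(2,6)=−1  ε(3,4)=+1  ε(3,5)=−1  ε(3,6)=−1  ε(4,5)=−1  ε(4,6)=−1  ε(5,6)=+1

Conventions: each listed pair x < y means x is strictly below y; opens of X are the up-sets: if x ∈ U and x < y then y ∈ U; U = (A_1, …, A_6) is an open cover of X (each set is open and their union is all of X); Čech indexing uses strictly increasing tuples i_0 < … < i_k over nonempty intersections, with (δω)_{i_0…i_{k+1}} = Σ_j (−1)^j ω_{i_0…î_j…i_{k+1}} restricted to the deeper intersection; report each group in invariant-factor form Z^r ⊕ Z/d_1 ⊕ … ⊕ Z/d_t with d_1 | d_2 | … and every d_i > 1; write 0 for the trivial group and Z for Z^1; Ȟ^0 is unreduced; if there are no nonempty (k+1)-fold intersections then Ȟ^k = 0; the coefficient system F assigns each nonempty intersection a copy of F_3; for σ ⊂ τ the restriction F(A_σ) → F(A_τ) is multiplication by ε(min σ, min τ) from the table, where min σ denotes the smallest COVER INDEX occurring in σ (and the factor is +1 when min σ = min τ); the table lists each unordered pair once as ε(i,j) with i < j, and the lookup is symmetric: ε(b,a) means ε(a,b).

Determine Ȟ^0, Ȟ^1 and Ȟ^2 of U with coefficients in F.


Ȟ^0 ≅ Z/3,  Ȟ^1 ≅ 0,  Ȟ^2 ≅ 0

cover nerve:
  A12={t6,t20,t27} A13={t20,t21,t28} A14={t19,t28,t33} A15={t8,t25,t33} A16={t3,t6,t25} A23={t17,t20,t29} A24={t13,t18,t22} A25={t13,t26,t29} A26={t5,t6,t22,t24} A34={t15,t23,t28} A35={t2,t10,t29} A36={t7,t10,t23} A45={t13,t30,t33} A46={t4,t22,t23} A56={t10,t25,t34}
  A123={t20} A126={t6} A134={t28} A145={t33} A156={t25} A235={t29} A245={t13} A246={t22} A346={t23} A356={t10}
C dims 6,15,10; δ0: rk_F3 5; δ1: rk_F3 10
Ȟ^0: (6−5)−0=1 ⇒ Z/3
Ȟ^1: (15−10)−5=0 ⇒ 0
Ȟ^2: (10−0)−10=0 ⇒ 0
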